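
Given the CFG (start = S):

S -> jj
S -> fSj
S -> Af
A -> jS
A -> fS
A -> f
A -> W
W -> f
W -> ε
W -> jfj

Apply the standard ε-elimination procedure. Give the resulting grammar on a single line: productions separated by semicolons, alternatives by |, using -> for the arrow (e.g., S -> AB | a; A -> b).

Nullable set: {A, W}.
S -> Af: A nullable, giving Af | f.
A -> W: W nullable, giving W.
Drop W -> ε.
Unchanged (no nullable symbols): S -> fSj; S -> jj; A -> f; A -> fS; A -> jS; W -> f; W -> jfj.

S -> f | Af | jj | fSj; A -> W | f | fS | jS; W -> f | jfj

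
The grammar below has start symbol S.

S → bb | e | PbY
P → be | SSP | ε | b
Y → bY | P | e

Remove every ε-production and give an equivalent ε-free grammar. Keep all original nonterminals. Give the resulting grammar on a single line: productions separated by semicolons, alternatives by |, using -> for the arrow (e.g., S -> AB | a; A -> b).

Nullable set: {P, Y}.
S -> PbY: P, Y nullable, giving Pb | PbY | b | bY.
Drop P -> ε.
P -> SSP: P nullable, giving SS | SSP.
Y -> P: P nullable, giving P.
Y -> bY: Y nullable, giving b | bY.
Unchanged (no nullable symbols): S -> bb; S -> e; P -> b; P -> be; Y -> e.

S -> b | e | Pb | bY | bb | PbY; P -> b | SS | be | SSP; Y -> P | b | e | bY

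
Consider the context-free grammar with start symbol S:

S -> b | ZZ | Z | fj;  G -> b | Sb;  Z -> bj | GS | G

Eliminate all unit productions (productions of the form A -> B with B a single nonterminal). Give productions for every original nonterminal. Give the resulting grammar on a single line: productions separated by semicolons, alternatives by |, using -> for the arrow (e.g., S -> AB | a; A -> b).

Unit productions: S->Z, Z->G.
Unit pairs (A ⇒* B via units): (S,G), (S,Z), (Z,G).
S: inherits non-unit rules of {G, S, Z} → GS | Sb | ZZ | b | bj | fj.
G: inherits non-unit rules of {G} → Sb | b.
Z: inherits non-unit rules of {G, Z} → GS | Sb | b | bj.

S -> b | GS | Sb | ZZ | bj | fj; G -> b | Sb; Z -> b | GS | Sb | bj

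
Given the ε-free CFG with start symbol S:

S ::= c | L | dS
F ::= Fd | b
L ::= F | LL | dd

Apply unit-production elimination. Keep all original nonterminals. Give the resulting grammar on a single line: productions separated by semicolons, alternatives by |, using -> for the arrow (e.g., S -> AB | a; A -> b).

Unit productions: L->F, S->L.
Unit pairs (A ⇒* B via units): (L,F), (S,F), (S,L).
S: inherits non-unit rules of {F, L, S} → Fd | LL | b | c | dS | dd.
F: inherits non-unit rules of {F} → Fd | b.
L: inherits non-unit rules of {F, L} → Fd | LL | b | dd.

S -> b | c | Fd | LL | dS | dd; F -> b | Fd; L -> b | Fd | LL | dd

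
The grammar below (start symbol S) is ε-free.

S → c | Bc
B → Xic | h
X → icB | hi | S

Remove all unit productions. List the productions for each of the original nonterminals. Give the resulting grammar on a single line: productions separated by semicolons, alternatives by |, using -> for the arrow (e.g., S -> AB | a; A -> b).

Unit productions: X->S.
Unit pairs (A ⇒* B via units): (X,S).
S: inherits non-unit rules of {S} → Bc | c.
B: inherits non-unit rules of {B} → Xic | h.
X: inherits non-unit rules of {S, X} → Bc | c | hi | icB.

S -> c | Bc; B -> h | Xic; X -> c | Bc | hi | icB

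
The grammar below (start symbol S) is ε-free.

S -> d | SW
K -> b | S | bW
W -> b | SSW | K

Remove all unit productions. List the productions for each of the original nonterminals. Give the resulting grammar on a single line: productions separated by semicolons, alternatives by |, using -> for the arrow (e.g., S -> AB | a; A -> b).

S -> d | SW; K -> b | d | SW | bW; W -> b | d | SW | bW | SSW

Unit productions: K->S, W->K.
Unit pairs (A ⇒* B via units): (K,S), (W,K), (W,S).
S: inherits non-unit rules of {S} → SW | d.
K: inherits non-unit rules of {K, S} → SW | b | bW | d.
W: inherits non-unit rules of {K, S, W} → SSW | SW | b | bW | d.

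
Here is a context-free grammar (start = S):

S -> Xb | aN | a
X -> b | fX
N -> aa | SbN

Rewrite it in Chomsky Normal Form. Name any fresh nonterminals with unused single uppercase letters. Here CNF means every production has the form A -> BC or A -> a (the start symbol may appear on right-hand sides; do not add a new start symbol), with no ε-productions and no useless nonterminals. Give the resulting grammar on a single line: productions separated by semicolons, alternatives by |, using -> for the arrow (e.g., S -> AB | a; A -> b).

No ε-productions.
No unit productions to eliminate.
TERM: introduce B -> a, A -> b, C -> f and substitute in every rule of length ≥2.
BIN: N -> SAN becomes N -> SD, D -> AN.

S -> a | BN | XA; A -> b; B -> a; C -> f; D -> AN; N -> BB | SD; X -> b | CX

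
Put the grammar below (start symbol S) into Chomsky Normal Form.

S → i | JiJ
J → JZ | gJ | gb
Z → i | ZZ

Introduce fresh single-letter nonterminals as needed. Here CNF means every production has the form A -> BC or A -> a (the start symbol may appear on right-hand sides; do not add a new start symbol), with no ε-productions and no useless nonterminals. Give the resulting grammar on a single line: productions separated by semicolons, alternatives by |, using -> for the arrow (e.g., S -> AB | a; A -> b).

S -> i | JD; A -> g; B -> b; C -> i; D -> CJ; J -> AB | AJ | JZ; Z -> i | ZZ

No ε-productions.
No unit productions to eliminate.
TERM: introduce B -> b, A -> g, C -> i and substitute in every rule of length ≥2.
BIN: S -> JCJ becomes S -> JD, D -> CJ.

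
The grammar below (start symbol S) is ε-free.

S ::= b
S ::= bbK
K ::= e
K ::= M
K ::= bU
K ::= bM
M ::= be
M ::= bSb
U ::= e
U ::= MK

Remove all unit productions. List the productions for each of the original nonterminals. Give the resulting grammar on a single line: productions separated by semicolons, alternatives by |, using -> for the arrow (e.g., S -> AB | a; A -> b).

S -> b | bbK; K -> e | bM | bU | be | bSb; M -> be | bSb; U -> e | MK

Unit productions: K->M.
Unit pairs (A ⇒* B via units): (K,M).
S: inherits non-unit rules of {S} → b | bbK.
K: inherits non-unit rules of {K, M} → bM | bSb | bU | be | e.
M: inherits non-unit rules of {M} → bSb | be.
U: inherits non-unit rules of {U} → MK | e.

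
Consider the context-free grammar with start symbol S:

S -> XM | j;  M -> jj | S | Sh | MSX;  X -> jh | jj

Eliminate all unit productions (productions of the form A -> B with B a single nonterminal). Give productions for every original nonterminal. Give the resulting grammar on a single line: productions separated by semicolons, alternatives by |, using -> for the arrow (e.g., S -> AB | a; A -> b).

Unit productions: M->S.
Unit pairs (A ⇒* B via units): (M,S).
S: inherits non-unit rules of {S} → XM | j.
M: inherits non-unit rules of {M, S} → MSX | Sh | XM | j | jj.
X: inherits non-unit rules of {X} → jh | jj.

S -> j | XM; M -> j | Sh | XM | jj | MSX; X -> jh | jj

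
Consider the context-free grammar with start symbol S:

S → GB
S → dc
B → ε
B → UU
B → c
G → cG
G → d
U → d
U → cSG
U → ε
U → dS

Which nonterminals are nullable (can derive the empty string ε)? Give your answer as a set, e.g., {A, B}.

Directly nullable (have an ε-rule): {B, U}.
Not nullable: G, S — each has a terminal in every rule's right-hand side or depends on a non-nullable symbol.

{B, U}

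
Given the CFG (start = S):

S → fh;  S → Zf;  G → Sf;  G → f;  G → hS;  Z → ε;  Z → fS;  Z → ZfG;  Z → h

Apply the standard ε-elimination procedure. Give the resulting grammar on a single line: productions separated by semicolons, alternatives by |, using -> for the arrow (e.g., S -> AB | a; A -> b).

S -> f | Zf | fh; G -> f | Sf | hS; Z -> h | fG | fS | ZfG

Nullable set: {Z}.
S -> Zf: Z nullable, giving Zf | f.
Drop Z -> ε.
Z -> ZfG: Z nullable, giving ZfG | fG.
Unchanged (no nullable symbols): S -> fh; G -> Sf; G -> f; G -> hS; Z -> fS; Z -> h.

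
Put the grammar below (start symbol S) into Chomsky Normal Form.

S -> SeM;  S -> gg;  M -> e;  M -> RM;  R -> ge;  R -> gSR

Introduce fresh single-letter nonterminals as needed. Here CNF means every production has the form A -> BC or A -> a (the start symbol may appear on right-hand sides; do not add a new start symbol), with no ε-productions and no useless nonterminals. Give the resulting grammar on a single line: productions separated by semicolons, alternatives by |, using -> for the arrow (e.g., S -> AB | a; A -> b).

S -> AA | SD; A -> g; B -> e; C -> SR; D -> BM; M -> e | RM; R -> AB | AC

No ε-productions.
No unit productions to eliminate.
TERM: introduce B -> e, A -> g and substitute in every rule of length ≥2.
BIN: R -> ASR becomes R -> AC, C -> SR; S -> SBM becomes S -> SD, D -> BM.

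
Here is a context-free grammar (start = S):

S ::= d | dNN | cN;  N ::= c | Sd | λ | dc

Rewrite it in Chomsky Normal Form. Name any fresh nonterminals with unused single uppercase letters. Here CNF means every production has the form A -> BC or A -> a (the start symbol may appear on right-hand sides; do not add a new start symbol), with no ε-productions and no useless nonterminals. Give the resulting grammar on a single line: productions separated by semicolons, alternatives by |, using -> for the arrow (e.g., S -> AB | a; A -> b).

Nullable: {N}; after ε-elimination: S -> c | d | cN | dN | dNN; N -> c | Sd | dc.
No unit productions to eliminate.
TERM: introduce B -> c, A -> d and substitute in every rule of length ≥2.
BIN: S -> ANN becomes S -> AC, C -> NN.

S -> c | d | AC | AN | BN; A -> d; B -> c; C -> NN; N -> c | AB | SA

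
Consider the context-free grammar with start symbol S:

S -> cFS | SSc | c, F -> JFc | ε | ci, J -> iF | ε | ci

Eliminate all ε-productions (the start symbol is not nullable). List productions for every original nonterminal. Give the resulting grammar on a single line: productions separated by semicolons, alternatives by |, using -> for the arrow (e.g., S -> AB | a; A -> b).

Nullable set: {F, J}.
S -> cFS: F nullable, giving cFS | cS.
Drop F -> ε.
F -> JFc: J, F nullable, giving Fc | JFc | Jc | c.
Drop J -> ε.
J -> iF: F nullable, giving i | iF.
Unchanged (no nullable symbols): S -> SSc; S -> c; F -> ci; J -> ci.

S -> c | cS | SSc | cFS; F -> c | Fc | Jc | ci | JFc; J -> i | ci | iF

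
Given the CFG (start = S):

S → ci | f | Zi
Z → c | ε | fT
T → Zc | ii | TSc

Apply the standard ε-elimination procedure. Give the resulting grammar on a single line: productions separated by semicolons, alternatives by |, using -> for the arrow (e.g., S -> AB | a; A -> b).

S -> f | i | Zi | ci; T -> c | Zc | ii | TSc; Z -> c | fT

Nullable set: {Z}.
S -> Zi: Z nullable, giving Zi | i.
T -> Zc: Z nullable, giving Zc | c.
Drop Z -> ε.
Unchanged (no nullable symbols): S -> ci; S -> f; T -> TSc; T -> ii; Z -> c; Z -> fT.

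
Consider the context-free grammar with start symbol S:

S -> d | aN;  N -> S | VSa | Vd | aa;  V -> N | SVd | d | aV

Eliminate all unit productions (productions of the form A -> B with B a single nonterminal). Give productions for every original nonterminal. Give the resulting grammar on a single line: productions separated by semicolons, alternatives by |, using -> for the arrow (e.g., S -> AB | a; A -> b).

S -> d | aN; N -> d | Vd | aN | aa | VSa; V -> d | Vd | aN | aV | aa | SVd | VSa

Unit productions: N->S, V->N.
Unit pairs (A ⇒* B via units): (N,S), (V,N), (V,S).
S: inherits non-unit rules of {S} → aN | d.
N: inherits non-unit rules of {N, S} → VSa | Vd | aN | aa | d.
V: inherits non-unit rules of {N, S, V} → SVd | VSa | Vd | aN | aV | aa | d.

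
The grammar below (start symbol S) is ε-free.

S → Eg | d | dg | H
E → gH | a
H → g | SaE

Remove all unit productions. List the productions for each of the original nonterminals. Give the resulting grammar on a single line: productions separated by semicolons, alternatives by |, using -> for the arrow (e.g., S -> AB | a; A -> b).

S -> d | g | Eg | dg | SaE; E -> a | gH; H -> g | SaE

Unit productions: S->H.
Unit pairs (A ⇒* B via units): (S,H).
S: inherits non-unit rules of {H, S} → Eg | SaE | d | dg | g.
E: inherits non-unit rules of {E} → a | gH.
H: inherits non-unit rules of {H} → SaE | g.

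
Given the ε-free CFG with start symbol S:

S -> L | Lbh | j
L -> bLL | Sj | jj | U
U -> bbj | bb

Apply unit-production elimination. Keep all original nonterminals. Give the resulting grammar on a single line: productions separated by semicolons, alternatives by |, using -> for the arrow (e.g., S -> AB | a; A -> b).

S -> j | Sj | bb | jj | Lbh | bLL | bbj; L -> Sj | bb | jj | bLL | bbj; U -> bb | bbj

Unit productions: L->U, S->L.
Unit pairs (A ⇒* B via units): (L,U), (S,L), (S,U).
S: inherits non-unit rules of {L, S, U} → Lbh | Sj | bLL | bb | bbj | j | jj.
L: inherits non-unit rules of {L, U} → Sj | bLL | bb | bbj | jj.
U: inherits non-unit rules of {U} → bb | bbj.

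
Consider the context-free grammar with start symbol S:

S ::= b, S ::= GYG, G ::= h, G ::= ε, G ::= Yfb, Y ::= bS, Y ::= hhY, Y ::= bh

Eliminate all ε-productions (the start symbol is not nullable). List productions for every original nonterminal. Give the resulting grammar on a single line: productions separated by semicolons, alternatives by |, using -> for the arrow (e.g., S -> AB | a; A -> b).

Nullable set: {G}.
S -> GYG: G, G nullable, giving GY | GYG | Y | YG.
Drop G -> ε.
Unchanged (no nullable symbols): S -> b; G -> Yfb; G -> h; Y -> bS; Y -> bh; Y -> hhY.

S -> Y | b | GY | YG | GYG; G -> h | Yfb; Y -> bS | bh | hhY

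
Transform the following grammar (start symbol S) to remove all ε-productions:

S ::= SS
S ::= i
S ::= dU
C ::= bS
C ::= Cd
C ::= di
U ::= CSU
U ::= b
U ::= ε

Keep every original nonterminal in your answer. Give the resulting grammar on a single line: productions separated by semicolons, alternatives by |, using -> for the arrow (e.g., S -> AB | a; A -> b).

S -> d | i | SS | dU; C -> Cd | bS | di; U -> b | CS | CSU

Nullable set: {U}.
S -> dU: U nullable, giving d | dU.
Drop U -> ε.
U -> CSU: U nullable, giving CS | CSU.
Unchanged (no nullable symbols): S -> SS; S -> i; C -> Cd; C -> bS; C -> di; U -> b.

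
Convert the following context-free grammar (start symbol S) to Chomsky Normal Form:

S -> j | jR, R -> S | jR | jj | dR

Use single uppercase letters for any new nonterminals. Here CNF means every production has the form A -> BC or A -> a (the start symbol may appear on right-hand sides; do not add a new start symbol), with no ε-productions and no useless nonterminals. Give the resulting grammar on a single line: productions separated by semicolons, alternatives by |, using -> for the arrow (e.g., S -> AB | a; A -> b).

No ε-productions.
After unit-elimination: S -> j | jR; R -> j | dR | jR | jj.
TERM: introduce A -> d, B -> j and substitute in every rule of length ≥2.

S -> j | BR; A -> d; B -> j; R -> j | AR | BB | BR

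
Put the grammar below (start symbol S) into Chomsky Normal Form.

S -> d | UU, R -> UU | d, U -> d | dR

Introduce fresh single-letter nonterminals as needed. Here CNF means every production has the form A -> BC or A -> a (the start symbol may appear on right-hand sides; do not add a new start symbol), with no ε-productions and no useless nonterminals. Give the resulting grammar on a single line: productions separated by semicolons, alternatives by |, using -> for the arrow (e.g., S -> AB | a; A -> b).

No ε-productions.
No unit productions to eliminate.
TERM: introduce A -> d and substitute in every rule of length ≥2.

S -> d | UU; A -> d; R -> d | UU; U -> d | AR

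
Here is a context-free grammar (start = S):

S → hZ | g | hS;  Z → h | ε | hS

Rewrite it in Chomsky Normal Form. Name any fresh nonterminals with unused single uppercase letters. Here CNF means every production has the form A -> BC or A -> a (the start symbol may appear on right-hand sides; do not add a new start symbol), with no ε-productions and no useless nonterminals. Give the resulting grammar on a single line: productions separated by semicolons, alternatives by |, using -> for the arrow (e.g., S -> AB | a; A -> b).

S -> g | h | AS | AZ; A -> h; Z -> h | AS

Nullable: {Z}; after ε-elimination: S -> g | h | hS | hZ; Z -> h | hS.
No unit productions to eliminate.
TERM: introduce A -> h and substitute in every rule of length ≥2.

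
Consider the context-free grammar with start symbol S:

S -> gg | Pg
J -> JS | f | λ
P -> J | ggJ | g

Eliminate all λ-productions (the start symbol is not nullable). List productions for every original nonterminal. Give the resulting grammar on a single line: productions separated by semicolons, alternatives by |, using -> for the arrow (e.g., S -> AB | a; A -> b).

Nullable set: {J, P}.
S -> Pg: P nullable, giving Pg | g.
Drop J -> λ.
J -> JS: J nullable, giving JS | S.
P -> J: J nullable, giving J.
P -> ggJ: J nullable, giving gg | ggJ.
Unchanged (no nullable symbols): S -> gg; J -> f; P -> g.

S -> g | Pg | gg; J -> S | f | JS; P -> J | g | gg | ggJ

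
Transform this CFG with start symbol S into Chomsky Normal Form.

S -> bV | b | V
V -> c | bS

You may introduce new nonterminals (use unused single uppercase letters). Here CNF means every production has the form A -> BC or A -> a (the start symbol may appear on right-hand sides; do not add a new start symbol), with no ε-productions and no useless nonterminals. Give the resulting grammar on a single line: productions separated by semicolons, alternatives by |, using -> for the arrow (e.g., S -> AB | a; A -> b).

No ε-productions.
After unit-elimination: S -> b | c | bS | bV; V -> c | bS.
TERM: introduce A -> b and substitute in every rule of length ≥2.

S -> b | c | AS | AV; A -> b; V -> c | AS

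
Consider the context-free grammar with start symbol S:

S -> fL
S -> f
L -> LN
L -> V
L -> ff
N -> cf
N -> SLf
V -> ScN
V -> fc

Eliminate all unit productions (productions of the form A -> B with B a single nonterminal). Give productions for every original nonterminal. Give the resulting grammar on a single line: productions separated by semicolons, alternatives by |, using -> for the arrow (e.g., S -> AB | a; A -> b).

S -> f | fL; L -> LN | fc | ff | ScN; N -> cf | SLf; V -> fc | ScN

Unit productions: L->V.
Unit pairs (A ⇒* B via units): (L,V).
S: inherits non-unit rules of {S} → f | fL.
L: inherits non-unit rules of {L, V} → LN | ScN | fc | ff.
N: inherits non-unit rules of {N} → SLf | cf.
V: inherits non-unit rules of {V} → ScN | fc.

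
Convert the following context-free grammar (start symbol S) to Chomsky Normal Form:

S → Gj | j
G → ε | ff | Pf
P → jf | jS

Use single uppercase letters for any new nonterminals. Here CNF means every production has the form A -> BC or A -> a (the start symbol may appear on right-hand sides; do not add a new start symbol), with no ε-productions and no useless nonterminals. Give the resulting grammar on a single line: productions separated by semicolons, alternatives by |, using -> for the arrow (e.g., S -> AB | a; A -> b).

Nullable: {G}; after ε-elimination: S -> j | Gj; G -> Pf | ff; P -> jS | jf.
No unit productions to eliminate.
TERM: introduce A -> f, B -> j and substitute in every rule of length ≥2.

S -> j | GB; A -> f; B -> j; G -> AA | PA; P -> BA | BS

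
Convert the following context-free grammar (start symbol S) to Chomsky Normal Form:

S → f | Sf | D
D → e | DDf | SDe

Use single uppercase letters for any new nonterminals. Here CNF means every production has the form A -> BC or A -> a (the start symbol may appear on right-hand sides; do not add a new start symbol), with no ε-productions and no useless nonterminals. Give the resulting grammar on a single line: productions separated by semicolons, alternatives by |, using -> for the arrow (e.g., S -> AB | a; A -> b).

No ε-productions.
After unit-elimination: S -> e | f | Sf | DDf | SDe; D -> e | DDf | SDe.
TERM: introduce B -> e, A -> f and substitute in every rule of length ≥2.
BIN: D -> DDA becomes D -> DC, C -> DA; D -> SDB becomes D -> SE, E -> DB; S -> DDA becomes S -> DF, F -> DA; S -> SDB becomes S -> SG, G -> DB.

S -> e | f | DF | SA | SG; A -> f; B -> e; C -> DA; D -> e | DC | SE; E -> DB; F -> DA; G -> DB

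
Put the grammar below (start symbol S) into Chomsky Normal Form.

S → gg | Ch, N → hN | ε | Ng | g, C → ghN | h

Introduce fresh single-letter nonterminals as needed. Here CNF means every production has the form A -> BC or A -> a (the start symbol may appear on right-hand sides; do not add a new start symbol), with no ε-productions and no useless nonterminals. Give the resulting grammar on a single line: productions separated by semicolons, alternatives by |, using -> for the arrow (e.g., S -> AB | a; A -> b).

Nullable: {N}; after ε-elimination: S -> Ch | gg; C -> h | gh | ghN; N -> g | h | Ng | hN.
No unit productions to eliminate.
TERM: introduce A -> g, B -> h and substitute in every rule of length ≥2.
BIN: C -> ABN becomes C -> AD, D -> BN.

S -> AA | CB; A -> g; B -> h; C -> h | AB | AD; D -> BN; N -> g | h | BN | NA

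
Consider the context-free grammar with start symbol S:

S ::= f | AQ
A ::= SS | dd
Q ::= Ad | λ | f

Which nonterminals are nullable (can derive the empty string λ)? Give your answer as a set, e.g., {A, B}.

{Q}

Directly nullable (have an ε-rule): {Q}.
Not nullable: A, S — each has a terminal in every rule's right-hand side or depends on a non-nullable symbol.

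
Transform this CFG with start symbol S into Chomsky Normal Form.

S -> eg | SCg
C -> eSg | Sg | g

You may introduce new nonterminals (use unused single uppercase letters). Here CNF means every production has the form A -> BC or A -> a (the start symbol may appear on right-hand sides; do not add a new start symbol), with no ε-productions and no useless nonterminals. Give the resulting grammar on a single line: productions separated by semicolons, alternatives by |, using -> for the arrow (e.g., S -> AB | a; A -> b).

S -> BA | SE; A -> g; B -> e; C -> g | BD | SA; D -> SA; E -> CA

No ε-productions.
No unit productions to eliminate.
TERM: introduce B -> e, A -> g and substitute in every rule of length ≥2.
BIN: C -> BSA becomes C -> BD, D -> SA; S -> SCA becomes S -> SE, E -> CA.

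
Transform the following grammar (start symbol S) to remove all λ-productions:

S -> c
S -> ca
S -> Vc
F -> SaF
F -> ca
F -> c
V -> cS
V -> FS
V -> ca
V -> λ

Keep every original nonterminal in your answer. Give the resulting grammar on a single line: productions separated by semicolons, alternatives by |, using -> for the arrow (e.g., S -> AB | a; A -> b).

S -> c | Vc | ca; F -> c | ca | SaF; V -> FS | cS | ca

Nullable set: {V}.
S -> Vc: V nullable, giving Vc | c.
Drop V -> λ.
Unchanged (no nullable symbols): S -> c; S -> ca; F -> SaF; F -> c; F -> ca; V -> FS; V -> cS; V -> ca.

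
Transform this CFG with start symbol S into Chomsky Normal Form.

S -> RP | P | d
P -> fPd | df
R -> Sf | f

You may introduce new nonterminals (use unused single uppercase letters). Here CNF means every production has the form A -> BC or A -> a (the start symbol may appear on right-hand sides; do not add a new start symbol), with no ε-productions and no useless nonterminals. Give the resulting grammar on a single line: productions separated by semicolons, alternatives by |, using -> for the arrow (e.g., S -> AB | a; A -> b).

S -> d | AB | BD | RP; A -> d; B -> f; C -> PA; D -> PA; P -> AB | BC; R -> f | SB

No ε-productions.
After unit-elimination: S -> d | RP | df | fPd; P -> df | fPd; R -> f | Sf.
TERM: introduce A -> d, B -> f and substitute in every rule of length ≥2.
BIN: P -> BPA becomes P -> BC, C -> PA; S -> BPA becomes S -> BD, D -> PA.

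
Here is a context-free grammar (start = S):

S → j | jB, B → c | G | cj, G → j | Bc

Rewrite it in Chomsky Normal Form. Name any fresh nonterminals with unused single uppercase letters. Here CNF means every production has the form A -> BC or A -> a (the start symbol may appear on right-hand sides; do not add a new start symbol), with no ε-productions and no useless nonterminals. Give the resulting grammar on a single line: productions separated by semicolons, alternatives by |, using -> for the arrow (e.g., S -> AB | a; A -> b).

S -> j | CB; A -> c; B -> c | j | AC | BA; C -> j

No ε-productions.
After unit-elimination: S -> j | jB; B -> c | j | Bc | cj; G -> j | Bc.
TERM: introduce A -> c, C -> j and substitute in every rule of length ≥2.
Drop unreachable/unproductive: G.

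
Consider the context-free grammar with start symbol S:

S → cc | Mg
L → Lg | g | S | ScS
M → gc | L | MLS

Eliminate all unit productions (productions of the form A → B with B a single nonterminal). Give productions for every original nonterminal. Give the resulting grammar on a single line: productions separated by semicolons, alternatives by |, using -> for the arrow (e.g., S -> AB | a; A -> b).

S -> Mg | cc; L -> g | Lg | Mg | cc | ScS; M -> g | Lg | Mg | cc | gc | MLS | ScS

Unit productions: L->S, M->L.
Unit pairs (A ⇒* B via units): (L,S), (M,L), (M,S).
S: inherits non-unit rules of {S} → Mg | cc.
L: inherits non-unit rules of {L, S} → Lg | Mg | ScS | cc | g.
M: inherits non-unit rules of {L, M, S} → Lg | MLS | Mg | ScS | cc | g | gc.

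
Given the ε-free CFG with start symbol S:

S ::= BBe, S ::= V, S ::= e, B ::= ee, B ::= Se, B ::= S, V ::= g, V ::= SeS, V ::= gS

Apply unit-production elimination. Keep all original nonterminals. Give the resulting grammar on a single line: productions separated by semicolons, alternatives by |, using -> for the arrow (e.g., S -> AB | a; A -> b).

Unit productions: B->S, S->V.
Unit pairs (A ⇒* B via units): (B,S), (B,V), (S,V).
S: inherits non-unit rules of {S, V} → BBe | SeS | e | g | gS.
B: inherits non-unit rules of {B, S, V} → BBe | Se | SeS | e | ee | g | gS.
V: inherits non-unit rules of {V} → SeS | g | gS.

S -> e | g | gS | BBe | SeS; B -> e | g | Se | ee | gS | BBe | SeS; V -> g | gS | SeS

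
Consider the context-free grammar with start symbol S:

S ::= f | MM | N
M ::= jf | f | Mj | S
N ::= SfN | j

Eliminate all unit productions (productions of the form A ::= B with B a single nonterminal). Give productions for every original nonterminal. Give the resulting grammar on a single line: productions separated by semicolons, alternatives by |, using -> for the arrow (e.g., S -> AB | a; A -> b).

Unit productions: M->S, S->N.
Unit pairs (A ⇒* B via units): (M,N), (M,S), (S,N).
S: inherits non-unit rules of {N, S} → MM | SfN | f | j.
M: inherits non-unit rules of {M, N, S} → MM | Mj | SfN | f | j | jf.
N: inherits non-unit rules of {N} → SfN | j.

S -> f | j | MM | SfN; M -> f | j | MM | Mj | jf | SfN; N -> j | SfN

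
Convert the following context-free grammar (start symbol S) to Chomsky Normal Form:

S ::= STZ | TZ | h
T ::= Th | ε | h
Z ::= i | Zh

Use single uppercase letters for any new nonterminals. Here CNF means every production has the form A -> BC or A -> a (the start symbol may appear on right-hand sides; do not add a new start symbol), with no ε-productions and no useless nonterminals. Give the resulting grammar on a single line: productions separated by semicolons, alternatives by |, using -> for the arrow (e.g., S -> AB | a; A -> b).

Nullable: {T}; after ε-elimination: S -> Z | h | SZ | TZ | STZ; T -> h | Th; Z -> i | Zh.
After unit-elimination: S -> h | i | SZ | TZ | Zh | STZ; T -> h | Th; Z -> i | Zh.
TERM: introduce A -> h and substitute in every rule of length ≥2.
BIN: S -> STZ becomes S -> SB, B -> TZ.

S -> h | i | SB | SZ | TZ | ZA; A -> h; B -> TZ; T -> h | TA; Z -> i | ZA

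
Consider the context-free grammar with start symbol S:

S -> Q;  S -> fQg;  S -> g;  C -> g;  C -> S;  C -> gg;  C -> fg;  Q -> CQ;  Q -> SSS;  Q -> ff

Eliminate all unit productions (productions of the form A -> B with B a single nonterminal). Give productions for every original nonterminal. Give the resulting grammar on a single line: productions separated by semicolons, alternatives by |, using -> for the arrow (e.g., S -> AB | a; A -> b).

S -> g | CQ | ff | SSS | fQg; C -> g | CQ | ff | fg | gg | SSS | fQg; Q -> CQ | ff | SSS

Unit productions: C->S, S->Q.
Unit pairs (A ⇒* B via units): (C,Q), (C,S), (S,Q).
S: inherits non-unit rules of {Q, S} → CQ | SSS | fQg | ff | g.
C: inherits non-unit rules of {C, Q, S} → CQ | SSS | fQg | ff | fg | g | gg.
Q: inherits non-unit rules of {Q} → CQ | SSS | ff.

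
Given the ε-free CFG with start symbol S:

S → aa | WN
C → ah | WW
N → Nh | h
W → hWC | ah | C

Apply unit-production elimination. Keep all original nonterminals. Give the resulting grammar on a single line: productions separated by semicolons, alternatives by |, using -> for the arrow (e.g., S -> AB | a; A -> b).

S -> WN | aa; C -> WW | ah; N -> h | Nh; W -> WW | ah | hWC

Unit productions: W->C.
Unit pairs (A ⇒* B via units): (W,C).
S: inherits non-unit rules of {S} → WN | aa.
C: inherits non-unit rules of {C} → WW | ah.
N: inherits non-unit rules of {N} → Nh | h.
W: inherits non-unit rules of {C, W} → WW | ah | hWC.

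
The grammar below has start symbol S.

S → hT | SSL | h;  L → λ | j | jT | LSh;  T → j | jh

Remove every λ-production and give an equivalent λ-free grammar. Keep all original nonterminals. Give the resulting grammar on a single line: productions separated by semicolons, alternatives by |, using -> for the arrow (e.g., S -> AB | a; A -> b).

Nullable set: {L}.
S -> SSL: L nullable, giving SS | SSL.
Drop L -> λ.
L -> LSh: L nullable, giving LSh | Sh.
Unchanged (no nullable symbols): S -> h; S -> hT; L -> j; L -> jT; T -> j; T -> jh.

S -> h | SS | hT | SSL; L -> j | Sh | jT | LSh; T -> j | jh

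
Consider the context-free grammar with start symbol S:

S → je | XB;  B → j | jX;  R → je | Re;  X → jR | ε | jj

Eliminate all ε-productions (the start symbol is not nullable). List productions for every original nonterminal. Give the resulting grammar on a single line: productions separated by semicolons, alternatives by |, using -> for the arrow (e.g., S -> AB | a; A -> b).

Nullable set: {X}.
S -> XB: X nullable, giving B | XB.
B -> jX: X nullable, giving j | jX.
Drop X -> ε.
Unchanged (no nullable symbols): S -> je; B -> j; R -> Re; R -> je; X -> jR; X -> jj.

S -> B | XB | je; B -> j | jX; R -> Re | je; X -> jR | jj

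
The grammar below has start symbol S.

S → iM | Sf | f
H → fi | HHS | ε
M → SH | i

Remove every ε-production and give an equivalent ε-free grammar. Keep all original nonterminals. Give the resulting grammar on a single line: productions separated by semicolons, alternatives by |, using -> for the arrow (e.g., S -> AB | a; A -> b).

S -> f | Sf | iM; H -> S | HS | fi | HHS; M -> S | i | SH

Nullable set: {H}.
Drop H -> ε.
H -> HHS: H, H nullable, giving HHS | HS | S.
M -> SH: H nullable, giving S | SH.
Unchanged (no nullable symbols): S -> Sf; S -> f; S -> iM; H -> fi; M -> i.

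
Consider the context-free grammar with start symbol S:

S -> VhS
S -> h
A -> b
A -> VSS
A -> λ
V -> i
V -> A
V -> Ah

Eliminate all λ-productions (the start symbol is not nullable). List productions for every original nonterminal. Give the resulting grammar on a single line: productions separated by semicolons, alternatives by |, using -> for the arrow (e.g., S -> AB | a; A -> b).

Nullable set: {A, V}.
S -> VhS: V nullable, giving VhS | hS.
Drop A -> λ.
A -> VSS: V nullable, giving SS | VSS.
V -> A: A nullable, giving A.
V -> Ah: A nullable, giving Ah | h.
Unchanged (no nullable symbols): S -> h; A -> b; V -> i.

S -> h | hS | VhS; A -> b | SS | VSS; V -> A | h | i | Ah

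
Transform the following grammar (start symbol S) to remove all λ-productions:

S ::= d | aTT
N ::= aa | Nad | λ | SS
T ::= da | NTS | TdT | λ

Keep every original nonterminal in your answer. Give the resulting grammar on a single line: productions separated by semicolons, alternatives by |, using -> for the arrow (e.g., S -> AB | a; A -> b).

Nullable set: {N, T}.
S -> aTT: T, T nullable, giving a | aT | aTT.
Drop N -> λ.
N -> Nad: N nullable, giving Nad | ad.
Drop T -> λ.
T -> NTS: N, T nullable, giving NS | NTS | S | TS.
T -> TdT: T, T nullable, giving Td | TdT | d | dT.
Unchanged (no nullable symbols): S -> d; N -> SS; N -> aa; T -> da.

S -> a | d | aT | aTT; N -> SS | aa | ad | Nad; T -> S | d | NS | TS | Td | dT | da | NTS | TdT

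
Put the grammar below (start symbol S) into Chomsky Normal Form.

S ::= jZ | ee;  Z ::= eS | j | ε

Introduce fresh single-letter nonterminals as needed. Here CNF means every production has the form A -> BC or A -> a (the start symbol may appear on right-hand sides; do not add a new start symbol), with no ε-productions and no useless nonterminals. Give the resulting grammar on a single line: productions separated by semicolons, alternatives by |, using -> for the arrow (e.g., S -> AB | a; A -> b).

Nullable: {Z}; after ε-elimination: S -> j | ee | jZ; Z -> j | eS.
No unit productions to eliminate.
TERM: introduce A -> e, B -> j and substitute in every rule of length ≥2.

S -> j | AA | BZ; A -> e; B -> j; Z -> j | AS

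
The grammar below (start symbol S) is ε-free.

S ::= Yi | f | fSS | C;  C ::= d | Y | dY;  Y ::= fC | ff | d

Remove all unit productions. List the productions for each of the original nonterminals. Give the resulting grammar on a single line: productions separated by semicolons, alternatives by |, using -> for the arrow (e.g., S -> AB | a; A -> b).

Unit productions: C->Y, S->C.
Unit pairs (A ⇒* B via units): (C,Y), (S,C), (S,Y).
S: inherits non-unit rules of {C, S, Y} → Yi | d | dY | f | fC | fSS | ff.
C: inherits non-unit rules of {C, Y} → d | dY | fC | ff.
Y: inherits non-unit rules of {Y} → d | fC | ff.

S -> d | f | Yi | dY | fC | ff | fSS; C -> d | dY | fC | ff; Y -> d | fC | ff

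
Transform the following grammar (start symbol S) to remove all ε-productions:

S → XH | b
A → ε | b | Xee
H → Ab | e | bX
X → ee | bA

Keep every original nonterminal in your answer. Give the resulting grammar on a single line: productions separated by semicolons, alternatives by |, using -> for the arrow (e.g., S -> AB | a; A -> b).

Nullable set: {A}.
Drop A -> ε.
H -> Ab: A nullable, giving Ab | b.
X -> bA: A nullable, giving b | bA.
Unchanged (no nullable symbols): S -> XH; S -> b; A -> Xee; A -> b; H -> bX; H -> e; X -> ee.

S -> b | XH; A -> b | Xee; H -> b | e | Ab | bX; X -> b | bA | ee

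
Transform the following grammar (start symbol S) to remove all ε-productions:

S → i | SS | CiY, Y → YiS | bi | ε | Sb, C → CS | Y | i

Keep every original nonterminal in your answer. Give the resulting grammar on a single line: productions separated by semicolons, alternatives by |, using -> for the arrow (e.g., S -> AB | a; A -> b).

Nullable set: {C, Y}.
S -> CiY: C, Y nullable, giving Ci | CiY | i | iY.
C -> CS: C nullable, giving CS | S.
C -> Y: Y nullable, giving Y.
Drop Y -> ε.
Y -> YiS: Y nullable, giving YiS | iS.
Unchanged (no nullable symbols): S -> SS; S -> i; C -> i; Y -> Sb; Y -> bi.

S -> i | Ci | SS | iY | CiY; C -> S | Y | i | CS; Y -> Sb | bi | iS | YiS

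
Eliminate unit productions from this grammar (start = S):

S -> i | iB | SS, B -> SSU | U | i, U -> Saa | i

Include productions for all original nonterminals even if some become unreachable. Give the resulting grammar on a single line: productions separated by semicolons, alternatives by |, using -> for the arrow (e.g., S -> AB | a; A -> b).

Unit productions: B->U.
Unit pairs (A ⇒* B via units): (B,U).
S: inherits non-unit rules of {S} → SS | i | iB.
B: inherits non-unit rules of {B, U} → SSU | Saa | i.
U: inherits non-unit rules of {U} → Saa | i.

S -> i | SS | iB; B -> i | SSU | Saa; U -> i | Saa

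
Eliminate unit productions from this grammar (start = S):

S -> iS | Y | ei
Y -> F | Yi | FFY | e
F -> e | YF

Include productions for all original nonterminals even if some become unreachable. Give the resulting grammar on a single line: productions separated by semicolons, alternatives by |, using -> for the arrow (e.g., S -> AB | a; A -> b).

S -> e | YF | Yi | ei | iS | FFY; F -> e | YF; Y -> e | YF | Yi | FFY

Unit productions: S->Y, Y->F.
Unit pairs (A ⇒* B via units): (S,F), (S,Y), (Y,F).
S: inherits non-unit rules of {F, S, Y} → FFY | YF | Yi | e | ei | iS.
F: inherits non-unit rules of {F} → YF | e.
Y: inherits non-unit rules of {F, Y} → FFY | YF | Yi | e.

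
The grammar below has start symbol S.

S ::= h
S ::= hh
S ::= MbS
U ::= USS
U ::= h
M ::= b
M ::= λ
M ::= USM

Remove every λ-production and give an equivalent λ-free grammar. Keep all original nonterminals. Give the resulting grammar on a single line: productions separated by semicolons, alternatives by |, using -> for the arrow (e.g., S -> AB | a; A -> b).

S -> h | bS | hh | MbS; M -> b | US | USM; U -> h | USS

Nullable set: {M}.
S -> MbS: M nullable, giving MbS | bS.
Drop M -> λ.
M -> USM: M nullable, giving US | USM.
Unchanged (no nullable symbols): S -> h; S -> hh; M -> b; U -> USS; U -> h.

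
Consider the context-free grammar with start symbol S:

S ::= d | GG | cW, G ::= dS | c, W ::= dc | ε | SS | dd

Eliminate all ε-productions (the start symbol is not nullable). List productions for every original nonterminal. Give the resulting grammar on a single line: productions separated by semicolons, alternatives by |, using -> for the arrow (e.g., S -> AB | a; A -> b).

S -> c | d | GG | cW; G -> c | dS; W -> SS | dc | dd

Nullable set: {W}.
S -> cW: W nullable, giving c | cW.
Drop W -> ε.
Unchanged (no nullable symbols): S -> GG; S -> d; G -> c; G -> dS; W -> SS; W -> dc; W -> dd.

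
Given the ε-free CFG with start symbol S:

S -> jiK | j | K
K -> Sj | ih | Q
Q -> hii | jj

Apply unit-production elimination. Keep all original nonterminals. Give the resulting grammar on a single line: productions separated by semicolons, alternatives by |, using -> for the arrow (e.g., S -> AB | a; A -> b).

S -> j | Sj | ih | jj | hii | jiK; K -> Sj | ih | jj | hii; Q -> jj | hii

Unit productions: K->Q, S->K.
Unit pairs (A ⇒* B via units): (K,Q), (S,K), (S,Q).
S: inherits non-unit rules of {K, Q, S} → Sj | hii | ih | j | jiK | jj.
K: inherits non-unit rules of {K, Q} → Sj | hii | ih | jj.
Q: inherits non-unit rules of {Q} → hii | jj.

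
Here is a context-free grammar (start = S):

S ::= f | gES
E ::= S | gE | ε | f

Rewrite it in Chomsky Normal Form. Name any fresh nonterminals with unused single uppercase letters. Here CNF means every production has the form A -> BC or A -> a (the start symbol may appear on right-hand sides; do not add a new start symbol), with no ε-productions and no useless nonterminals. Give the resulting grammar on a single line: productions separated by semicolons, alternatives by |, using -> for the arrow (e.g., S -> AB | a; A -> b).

S -> f | AC | AS; A -> g; B -> ES; C -> ES; E -> f | g | AB | AE | AS

Nullable: {E}; after ε-elimination: S -> f | gS | gES; E -> S | f | g | gE.
After unit-elimination: S -> f | gS | gES; E -> f | g | gE | gS | gES.
TERM: introduce A -> g and substitute in every rule of length ≥2.
BIN: E -> AES becomes E -> AB, B -> ES; S -> AES becomes S -> AC, C -> ES.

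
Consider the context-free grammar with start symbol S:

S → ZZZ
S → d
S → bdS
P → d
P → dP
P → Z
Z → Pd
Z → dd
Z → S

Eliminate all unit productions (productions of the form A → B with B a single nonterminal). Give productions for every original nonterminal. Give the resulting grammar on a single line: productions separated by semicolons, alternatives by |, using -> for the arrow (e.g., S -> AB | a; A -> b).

S -> d | ZZZ | bdS; P -> d | Pd | dP | dd | ZZZ | bdS; Z -> d | Pd | dd | ZZZ | bdS

Unit productions: P->Z, Z->S.
Unit pairs (A ⇒* B via units): (P,S), (P,Z), (Z,S).
S: inherits non-unit rules of {S} → ZZZ | bdS | d.
P: inherits non-unit rules of {P, S, Z} → Pd | ZZZ | bdS | d | dP | dd.
Z: inherits non-unit rules of {S, Z} → Pd | ZZZ | bdS | d | dd.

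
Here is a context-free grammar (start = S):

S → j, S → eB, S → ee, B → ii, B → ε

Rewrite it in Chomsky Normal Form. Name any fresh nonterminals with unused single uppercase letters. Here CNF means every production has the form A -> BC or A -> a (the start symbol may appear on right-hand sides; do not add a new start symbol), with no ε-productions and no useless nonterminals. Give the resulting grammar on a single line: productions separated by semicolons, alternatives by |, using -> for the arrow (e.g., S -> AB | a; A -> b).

Nullable: {B}; after ε-elimination: S -> e | j | eB | ee; B -> ii.
No unit productions to eliminate.
TERM: introduce C -> e, A -> i and substitute in every rule of length ≥2.

S -> e | j | CB | CC; A -> i; B -> AA; C -> e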